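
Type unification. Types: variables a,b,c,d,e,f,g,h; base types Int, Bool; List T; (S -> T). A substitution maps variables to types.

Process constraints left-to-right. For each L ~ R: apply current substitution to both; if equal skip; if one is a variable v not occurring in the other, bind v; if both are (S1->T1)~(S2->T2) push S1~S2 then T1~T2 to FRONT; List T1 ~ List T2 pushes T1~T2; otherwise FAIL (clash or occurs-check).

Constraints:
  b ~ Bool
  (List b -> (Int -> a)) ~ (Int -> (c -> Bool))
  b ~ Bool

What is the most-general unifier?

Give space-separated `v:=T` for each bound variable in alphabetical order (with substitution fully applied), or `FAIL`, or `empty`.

step 1: unify b ~ Bool  [subst: {-} | 2 pending]
  bind b := Bool
step 2: unify (List Bool -> (Int -> a)) ~ (Int -> (c -> Bool))  [subst: {b:=Bool} | 1 pending]
  -> decompose arrow: push List Bool~Int, (Int -> a)~(c -> Bool)
step 3: unify List Bool ~ Int  [subst: {b:=Bool} | 2 pending]
  clash: List Bool vs Int

Answer: FAIL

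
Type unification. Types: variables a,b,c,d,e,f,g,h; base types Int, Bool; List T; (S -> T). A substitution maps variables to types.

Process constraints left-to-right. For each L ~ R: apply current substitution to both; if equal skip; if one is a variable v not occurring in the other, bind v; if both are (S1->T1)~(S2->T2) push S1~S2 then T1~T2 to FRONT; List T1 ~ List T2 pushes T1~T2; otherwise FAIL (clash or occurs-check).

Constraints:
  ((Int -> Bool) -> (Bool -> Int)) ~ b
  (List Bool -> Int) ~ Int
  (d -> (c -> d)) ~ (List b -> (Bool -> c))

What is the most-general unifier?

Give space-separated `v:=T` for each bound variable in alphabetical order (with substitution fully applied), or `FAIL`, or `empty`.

Answer: FAIL

Derivation:
step 1: unify ((Int -> Bool) -> (Bool -> Int)) ~ b  [subst: {-} | 2 pending]
  bind b := ((Int -> Bool) -> (Bool -> Int))
step 2: unify (List Bool -> Int) ~ Int  [subst: {b:=((Int -> Bool) -> (Bool -> Int))} | 1 pending]
  clash: (List Bool -> Int) vs Int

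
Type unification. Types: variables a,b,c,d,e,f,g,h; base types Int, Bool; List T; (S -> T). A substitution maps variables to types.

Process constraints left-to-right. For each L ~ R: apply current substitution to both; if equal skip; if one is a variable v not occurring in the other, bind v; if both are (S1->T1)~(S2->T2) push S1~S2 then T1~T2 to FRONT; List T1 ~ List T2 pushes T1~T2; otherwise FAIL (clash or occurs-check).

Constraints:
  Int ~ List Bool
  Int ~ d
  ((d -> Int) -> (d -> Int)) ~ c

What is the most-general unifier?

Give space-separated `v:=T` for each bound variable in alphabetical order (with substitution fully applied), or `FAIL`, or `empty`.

Answer: FAIL

Derivation:
step 1: unify Int ~ List Bool  [subst: {-} | 2 pending]
  clash: Int vs List Bool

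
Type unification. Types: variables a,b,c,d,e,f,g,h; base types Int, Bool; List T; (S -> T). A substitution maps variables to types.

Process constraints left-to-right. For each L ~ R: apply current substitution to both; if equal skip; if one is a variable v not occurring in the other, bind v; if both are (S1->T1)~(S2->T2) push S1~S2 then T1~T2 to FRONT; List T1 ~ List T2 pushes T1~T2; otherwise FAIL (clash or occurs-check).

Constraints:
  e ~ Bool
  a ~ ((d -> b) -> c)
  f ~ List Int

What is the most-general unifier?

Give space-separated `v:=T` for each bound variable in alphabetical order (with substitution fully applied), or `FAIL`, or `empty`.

step 1: unify e ~ Bool  [subst: {-} | 2 pending]
  bind e := Bool
step 2: unify a ~ ((d -> b) -> c)  [subst: {e:=Bool} | 1 pending]
  bind a := ((d -> b) -> c)
step 3: unify f ~ List Int  [subst: {e:=Bool, a:=((d -> b) -> c)} | 0 pending]
  bind f := List Int

Answer: a:=((d -> b) -> c) e:=Bool f:=List Int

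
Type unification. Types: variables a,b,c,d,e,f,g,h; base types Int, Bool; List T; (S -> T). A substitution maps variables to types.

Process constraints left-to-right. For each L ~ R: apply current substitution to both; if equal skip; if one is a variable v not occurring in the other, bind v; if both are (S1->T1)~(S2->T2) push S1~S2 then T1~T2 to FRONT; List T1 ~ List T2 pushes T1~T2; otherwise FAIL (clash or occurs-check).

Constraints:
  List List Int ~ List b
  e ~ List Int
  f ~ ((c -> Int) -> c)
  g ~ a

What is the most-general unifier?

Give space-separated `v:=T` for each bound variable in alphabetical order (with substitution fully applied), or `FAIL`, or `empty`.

step 1: unify List List Int ~ List b  [subst: {-} | 3 pending]
  -> decompose List: push List Int~b
step 2: unify List Int ~ b  [subst: {-} | 3 pending]
  bind b := List Int
step 3: unify e ~ List Int  [subst: {b:=List Int} | 2 pending]
  bind e := List Int
step 4: unify f ~ ((c -> Int) -> c)  [subst: {b:=List Int, e:=List Int} | 1 pending]
  bind f := ((c -> Int) -> c)
step 5: unify g ~ a  [subst: {b:=List Int, e:=List Int, f:=((c -> Int) -> c)} | 0 pending]
  bind g := a

Answer: b:=List Int e:=List Int f:=((c -> Int) -> c) g:=a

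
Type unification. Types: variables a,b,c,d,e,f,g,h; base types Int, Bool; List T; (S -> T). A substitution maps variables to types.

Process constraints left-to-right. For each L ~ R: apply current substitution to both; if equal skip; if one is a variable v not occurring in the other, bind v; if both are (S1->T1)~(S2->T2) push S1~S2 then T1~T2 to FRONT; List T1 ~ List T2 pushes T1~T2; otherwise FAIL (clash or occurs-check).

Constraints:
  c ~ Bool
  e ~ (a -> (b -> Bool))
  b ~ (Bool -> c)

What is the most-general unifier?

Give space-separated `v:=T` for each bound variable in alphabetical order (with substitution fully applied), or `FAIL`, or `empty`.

step 1: unify c ~ Bool  [subst: {-} | 2 pending]
  bind c := Bool
step 2: unify e ~ (a -> (b -> Bool))  [subst: {c:=Bool} | 1 pending]
  bind e := (a -> (b -> Bool))
step 3: unify b ~ (Bool -> Bool)  [subst: {c:=Bool, e:=(a -> (b -> Bool))} | 0 pending]
  bind b := (Bool -> Bool)

Answer: b:=(Bool -> Bool) c:=Bool e:=(a -> ((Bool -> Bool) -> Bool))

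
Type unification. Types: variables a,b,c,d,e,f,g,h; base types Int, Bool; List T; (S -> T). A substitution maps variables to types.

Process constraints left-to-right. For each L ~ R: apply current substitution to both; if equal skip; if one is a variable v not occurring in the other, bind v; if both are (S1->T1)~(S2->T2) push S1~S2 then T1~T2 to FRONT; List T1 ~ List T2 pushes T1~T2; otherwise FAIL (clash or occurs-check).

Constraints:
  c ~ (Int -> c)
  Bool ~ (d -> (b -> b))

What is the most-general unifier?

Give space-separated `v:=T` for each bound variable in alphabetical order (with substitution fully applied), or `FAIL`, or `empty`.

step 1: unify c ~ (Int -> c)  [subst: {-} | 1 pending]
  occurs-check fail: c in (Int -> c)

Answer: FAIL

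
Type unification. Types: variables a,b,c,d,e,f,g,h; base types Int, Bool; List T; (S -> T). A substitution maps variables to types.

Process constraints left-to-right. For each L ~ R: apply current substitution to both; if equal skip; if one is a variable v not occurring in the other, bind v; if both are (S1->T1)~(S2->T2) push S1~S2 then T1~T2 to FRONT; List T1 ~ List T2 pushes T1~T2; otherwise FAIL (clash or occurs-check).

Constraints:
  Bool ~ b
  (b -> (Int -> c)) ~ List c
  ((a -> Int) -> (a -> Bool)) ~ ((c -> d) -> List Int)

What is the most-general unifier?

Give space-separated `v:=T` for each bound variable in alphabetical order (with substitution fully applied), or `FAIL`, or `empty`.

Answer: FAIL

Derivation:
step 1: unify Bool ~ b  [subst: {-} | 2 pending]
  bind b := Bool
step 2: unify (Bool -> (Int -> c)) ~ List c  [subst: {b:=Bool} | 1 pending]
  clash: (Bool -> (Int -> c)) vs List c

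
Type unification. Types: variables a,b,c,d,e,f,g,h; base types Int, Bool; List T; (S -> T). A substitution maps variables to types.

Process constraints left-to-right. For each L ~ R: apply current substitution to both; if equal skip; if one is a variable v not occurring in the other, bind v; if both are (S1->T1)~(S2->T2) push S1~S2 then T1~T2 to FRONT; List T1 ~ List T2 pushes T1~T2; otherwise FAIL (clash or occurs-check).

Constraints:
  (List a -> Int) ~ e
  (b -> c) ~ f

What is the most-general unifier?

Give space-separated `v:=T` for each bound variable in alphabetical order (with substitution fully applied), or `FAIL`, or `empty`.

step 1: unify (List a -> Int) ~ e  [subst: {-} | 1 pending]
  bind e := (List a -> Int)
step 2: unify (b -> c) ~ f  [subst: {e:=(List a -> Int)} | 0 pending]
  bind f := (b -> c)

Answer: e:=(List a -> Int) f:=(b -> c)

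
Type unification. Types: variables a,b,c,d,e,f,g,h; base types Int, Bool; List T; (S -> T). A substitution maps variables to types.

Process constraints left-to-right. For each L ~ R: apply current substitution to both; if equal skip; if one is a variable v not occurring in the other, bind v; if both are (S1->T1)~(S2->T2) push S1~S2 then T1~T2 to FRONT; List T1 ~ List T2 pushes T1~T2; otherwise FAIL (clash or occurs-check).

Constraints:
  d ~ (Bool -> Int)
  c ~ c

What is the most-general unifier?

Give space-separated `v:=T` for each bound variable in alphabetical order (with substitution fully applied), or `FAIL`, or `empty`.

step 1: unify d ~ (Bool -> Int)  [subst: {-} | 1 pending]
  bind d := (Bool -> Int)
step 2: unify c ~ c  [subst: {d:=(Bool -> Int)} | 0 pending]
  -> identical, skip

Answer: d:=(Bool -> Int)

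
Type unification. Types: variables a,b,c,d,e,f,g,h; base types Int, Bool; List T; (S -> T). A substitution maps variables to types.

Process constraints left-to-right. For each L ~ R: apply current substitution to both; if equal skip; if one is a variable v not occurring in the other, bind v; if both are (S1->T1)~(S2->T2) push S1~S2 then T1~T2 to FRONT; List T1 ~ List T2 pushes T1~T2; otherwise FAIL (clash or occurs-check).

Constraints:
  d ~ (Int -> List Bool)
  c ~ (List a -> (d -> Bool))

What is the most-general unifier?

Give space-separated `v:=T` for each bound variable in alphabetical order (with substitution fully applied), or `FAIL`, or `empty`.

step 1: unify d ~ (Int -> List Bool)  [subst: {-} | 1 pending]
  bind d := (Int -> List Bool)
step 2: unify c ~ (List a -> ((Int -> List Bool) -> Bool))  [subst: {d:=(Int -> List Bool)} | 0 pending]
  bind c := (List a -> ((Int -> List Bool) -> Bool))

Answer: c:=(List a -> ((Int -> List Bool) -> Bool)) d:=(Int -> List Bool)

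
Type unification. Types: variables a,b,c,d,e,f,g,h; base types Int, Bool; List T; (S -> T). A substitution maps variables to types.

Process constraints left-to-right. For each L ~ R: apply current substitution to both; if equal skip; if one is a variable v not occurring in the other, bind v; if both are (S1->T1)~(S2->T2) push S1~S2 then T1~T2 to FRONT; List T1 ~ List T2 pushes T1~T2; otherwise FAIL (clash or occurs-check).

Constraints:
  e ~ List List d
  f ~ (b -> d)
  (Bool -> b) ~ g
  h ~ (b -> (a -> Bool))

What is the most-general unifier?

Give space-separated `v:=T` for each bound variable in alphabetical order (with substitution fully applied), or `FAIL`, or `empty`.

Answer: e:=List List d f:=(b -> d) g:=(Bool -> b) h:=(b -> (a -> Bool))

Derivation:
step 1: unify e ~ List List d  [subst: {-} | 3 pending]
  bind e := List List d
step 2: unify f ~ (b -> d)  [subst: {e:=List List d} | 2 pending]
  bind f := (b -> d)
step 3: unify (Bool -> b) ~ g  [subst: {e:=List List d, f:=(b -> d)} | 1 pending]
  bind g := (Bool -> b)
step 4: unify h ~ (b -> (a -> Bool))  [subst: {e:=List List d, f:=(b -> d), g:=(Bool -> b)} | 0 pending]
  bind h := (b -> (a -> Bool))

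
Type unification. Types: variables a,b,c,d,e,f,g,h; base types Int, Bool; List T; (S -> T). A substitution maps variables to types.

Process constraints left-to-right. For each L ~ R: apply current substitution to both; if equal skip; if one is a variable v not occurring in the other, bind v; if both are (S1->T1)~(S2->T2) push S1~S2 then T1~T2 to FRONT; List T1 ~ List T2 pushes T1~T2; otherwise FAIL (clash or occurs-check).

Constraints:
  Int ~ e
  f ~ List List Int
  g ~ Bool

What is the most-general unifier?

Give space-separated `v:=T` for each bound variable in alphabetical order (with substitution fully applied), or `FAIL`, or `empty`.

Answer: e:=Int f:=List List Int g:=Bool

Derivation:
step 1: unify Int ~ e  [subst: {-} | 2 pending]
  bind e := Int
step 2: unify f ~ List List Int  [subst: {e:=Int} | 1 pending]
  bind f := List List Int
step 3: unify g ~ Bool  [subst: {e:=Int, f:=List List Int} | 0 pending]
  bind g := Bool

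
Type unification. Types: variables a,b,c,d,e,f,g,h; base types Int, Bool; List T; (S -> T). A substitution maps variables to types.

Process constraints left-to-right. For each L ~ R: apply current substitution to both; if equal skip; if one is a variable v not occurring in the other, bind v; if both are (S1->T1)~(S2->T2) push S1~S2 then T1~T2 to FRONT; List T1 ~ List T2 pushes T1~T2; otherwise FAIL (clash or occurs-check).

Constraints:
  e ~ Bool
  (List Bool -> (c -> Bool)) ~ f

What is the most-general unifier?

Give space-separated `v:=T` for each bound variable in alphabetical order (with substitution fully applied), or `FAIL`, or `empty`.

Answer: e:=Bool f:=(List Bool -> (c -> Bool))

Derivation:
step 1: unify e ~ Bool  [subst: {-} | 1 pending]
  bind e := Bool
step 2: unify (List Bool -> (c -> Bool)) ~ f  [subst: {e:=Bool} | 0 pending]
  bind f := (List Bool -> (c -> Bool))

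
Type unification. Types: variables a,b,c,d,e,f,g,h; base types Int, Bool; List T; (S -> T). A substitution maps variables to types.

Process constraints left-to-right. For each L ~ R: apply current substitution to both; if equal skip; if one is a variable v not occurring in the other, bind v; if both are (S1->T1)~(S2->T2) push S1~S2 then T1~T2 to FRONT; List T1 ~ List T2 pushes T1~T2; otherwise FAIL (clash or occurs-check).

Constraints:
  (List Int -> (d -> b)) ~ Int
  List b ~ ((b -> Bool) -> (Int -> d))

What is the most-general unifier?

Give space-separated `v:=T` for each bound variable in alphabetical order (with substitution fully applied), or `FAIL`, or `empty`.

Answer: FAIL

Derivation:
step 1: unify (List Int -> (d -> b)) ~ Int  [subst: {-} | 1 pending]
  clash: (List Int -> (d -> b)) vs Int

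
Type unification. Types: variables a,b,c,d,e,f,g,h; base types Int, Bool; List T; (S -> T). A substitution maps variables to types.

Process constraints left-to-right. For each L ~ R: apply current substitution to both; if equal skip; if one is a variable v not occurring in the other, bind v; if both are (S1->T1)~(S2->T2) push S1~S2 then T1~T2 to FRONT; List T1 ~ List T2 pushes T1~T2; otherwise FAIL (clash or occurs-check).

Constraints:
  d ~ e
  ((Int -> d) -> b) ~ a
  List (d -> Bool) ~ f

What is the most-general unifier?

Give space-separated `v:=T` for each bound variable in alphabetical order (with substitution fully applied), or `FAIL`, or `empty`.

step 1: unify d ~ e  [subst: {-} | 2 pending]
  bind d := e
step 2: unify ((Int -> e) -> b) ~ a  [subst: {d:=e} | 1 pending]
  bind a := ((Int -> e) -> b)
step 3: unify List (e -> Bool) ~ f  [subst: {d:=e, a:=((Int -> e) -> b)} | 0 pending]
  bind f := List (e -> Bool)

Answer: a:=((Int -> e) -> b) d:=e f:=List (e -> Bool)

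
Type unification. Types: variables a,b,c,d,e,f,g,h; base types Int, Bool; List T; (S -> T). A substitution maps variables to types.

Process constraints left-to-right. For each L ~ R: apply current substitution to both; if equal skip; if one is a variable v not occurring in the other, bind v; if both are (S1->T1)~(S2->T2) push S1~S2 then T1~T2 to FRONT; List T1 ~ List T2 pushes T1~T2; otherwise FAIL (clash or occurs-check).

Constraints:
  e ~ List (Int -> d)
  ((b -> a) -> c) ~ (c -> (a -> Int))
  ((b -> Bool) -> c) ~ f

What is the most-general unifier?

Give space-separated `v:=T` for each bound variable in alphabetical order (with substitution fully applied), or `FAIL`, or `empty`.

Answer: a:=Int b:=Int c:=(Int -> Int) e:=List (Int -> d) f:=((Int -> Bool) -> (Int -> Int))

Derivation:
step 1: unify e ~ List (Int -> d)  [subst: {-} | 2 pending]
  bind e := List (Int -> d)
step 2: unify ((b -> a) -> c) ~ (c -> (a -> Int))  [subst: {e:=List (Int -> d)} | 1 pending]
  -> decompose arrow: push (b -> a)~c, c~(a -> Int)
step 3: unify (b -> a) ~ c  [subst: {e:=List (Int -> d)} | 2 pending]
  bind c := (b -> a)
step 4: unify (b -> a) ~ (a -> Int)  [subst: {e:=List (Int -> d), c:=(b -> a)} | 1 pending]
  -> decompose arrow: push b~a, a~Int
step 5: unify b ~ a  [subst: {e:=List (Int -> d), c:=(b -> a)} | 2 pending]
  bind b := a
step 6: unify a ~ Int  [subst: {e:=List (Int -> d), c:=(b -> a), b:=a} | 1 pending]
  bind a := Int
step 7: unify ((Int -> Bool) -> (Int -> Int)) ~ f  [subst: {e:=List (Int -> d), c:=(b -> a), b:=a, a:=Int} | 0 pending]
  bind f := ((Int -> Bool) -> (Int -> Int))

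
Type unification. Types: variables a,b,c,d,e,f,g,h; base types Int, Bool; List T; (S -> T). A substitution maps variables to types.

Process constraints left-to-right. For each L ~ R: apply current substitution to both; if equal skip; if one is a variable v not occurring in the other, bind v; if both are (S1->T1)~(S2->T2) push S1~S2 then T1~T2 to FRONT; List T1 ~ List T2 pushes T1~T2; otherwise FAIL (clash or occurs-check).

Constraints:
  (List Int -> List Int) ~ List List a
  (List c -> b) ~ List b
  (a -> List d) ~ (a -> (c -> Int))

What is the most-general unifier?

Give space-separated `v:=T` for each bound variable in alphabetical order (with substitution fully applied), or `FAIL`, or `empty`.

step 1: unify (List Int -> List Int) ~ List List a  [subst: {-} | 2 pending]
  clash: (List Int -> List Int) vs List List a

Answer: FAIL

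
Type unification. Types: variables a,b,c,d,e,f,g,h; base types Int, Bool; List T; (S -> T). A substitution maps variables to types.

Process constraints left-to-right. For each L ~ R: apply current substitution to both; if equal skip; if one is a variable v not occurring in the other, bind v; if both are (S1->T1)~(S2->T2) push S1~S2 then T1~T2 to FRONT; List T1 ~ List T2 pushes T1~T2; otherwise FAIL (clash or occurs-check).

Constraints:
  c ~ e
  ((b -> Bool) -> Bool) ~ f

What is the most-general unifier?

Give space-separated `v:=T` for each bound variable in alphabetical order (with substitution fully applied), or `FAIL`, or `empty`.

Answer: c:=e f:=((b -> Bool) -> Bool)

Derivation:
step 1: unify c ~ e  [subst: {-} | 1 pending]
  bind c := e
step 2: unify ((b -> Bool) -> Bool) ~ f  [subst: {c:=e} | 0 pending]
  bind f := ((b -> Bool) -> Bool)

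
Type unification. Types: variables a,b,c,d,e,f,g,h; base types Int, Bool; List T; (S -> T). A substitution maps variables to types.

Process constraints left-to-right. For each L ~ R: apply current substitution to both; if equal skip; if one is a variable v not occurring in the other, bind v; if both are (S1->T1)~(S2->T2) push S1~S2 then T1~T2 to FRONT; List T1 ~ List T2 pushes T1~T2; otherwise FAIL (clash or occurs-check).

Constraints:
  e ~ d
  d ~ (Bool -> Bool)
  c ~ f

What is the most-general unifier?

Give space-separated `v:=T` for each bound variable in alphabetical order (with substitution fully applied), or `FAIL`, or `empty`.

Answer: c:=f d:=(Bool -> Bool) e:=(Bool -> Bool)

Derivation:
step 1: unify e ~ d  [subst: {-} | 2 pending]
  bind e := d
step 2: unify d ~ (Bool -> Bool)  [subst: {e:=d} | 1 pending]
  bind d := (Bool -> Bool)
step 3: unify c ~ f  [subst: {e:=d, d:=(Bool -> Bool)} | 0 pending]
  bind c := f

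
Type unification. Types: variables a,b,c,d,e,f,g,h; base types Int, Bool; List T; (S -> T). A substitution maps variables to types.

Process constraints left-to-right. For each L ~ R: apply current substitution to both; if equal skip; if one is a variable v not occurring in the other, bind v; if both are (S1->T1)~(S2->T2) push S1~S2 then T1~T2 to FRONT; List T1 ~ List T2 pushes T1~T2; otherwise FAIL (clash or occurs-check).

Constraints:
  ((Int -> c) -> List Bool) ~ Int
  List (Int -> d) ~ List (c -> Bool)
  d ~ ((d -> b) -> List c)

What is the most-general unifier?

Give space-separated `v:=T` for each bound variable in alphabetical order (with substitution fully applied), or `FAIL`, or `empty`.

Answer: FAIL

Derivation:
step 1: unify ((Int -> c) -> List Bool) ~ Int  [subst: {-} | 2 pending]
  clash: ((Int -> c) -> List Bool) vs Int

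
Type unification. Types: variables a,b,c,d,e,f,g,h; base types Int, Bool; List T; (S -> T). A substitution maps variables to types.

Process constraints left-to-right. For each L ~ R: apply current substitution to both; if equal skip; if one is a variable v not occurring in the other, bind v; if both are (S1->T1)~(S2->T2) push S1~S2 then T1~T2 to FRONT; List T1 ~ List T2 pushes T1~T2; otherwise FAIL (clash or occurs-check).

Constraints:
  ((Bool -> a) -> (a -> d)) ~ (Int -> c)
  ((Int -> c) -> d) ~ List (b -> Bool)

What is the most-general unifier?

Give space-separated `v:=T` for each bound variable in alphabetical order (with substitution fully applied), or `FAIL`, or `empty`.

step 1: unify ((Bool -> a) -> (a -> d)) ~ (Int -> c)  [subst: {-} | 1 pending]
  -> decompose arrow: push (Bool -> a)~Int, (a -> d)~c
step 2: unify (Bool -> a) ~ Int  [subst: {-} | 2 pending]
  clash: (Bool -> a) vs Int

Answer: FAIL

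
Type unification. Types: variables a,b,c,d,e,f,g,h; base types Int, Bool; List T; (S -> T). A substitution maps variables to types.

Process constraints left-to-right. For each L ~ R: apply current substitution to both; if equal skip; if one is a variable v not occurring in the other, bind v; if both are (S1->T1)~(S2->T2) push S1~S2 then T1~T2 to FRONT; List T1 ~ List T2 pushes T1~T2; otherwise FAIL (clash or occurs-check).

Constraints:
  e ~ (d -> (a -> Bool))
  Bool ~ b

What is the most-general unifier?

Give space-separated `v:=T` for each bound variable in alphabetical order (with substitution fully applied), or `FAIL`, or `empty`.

step 1: unify e ~ (d -> (a -> Bool))  [subst: {-} | 1 pending]
  bind e := (d -> (a -> Bool))
step 2: unify Bool ~ b  [subst: {e:=(d -> (a -> Bool))} | 0 pending]
  bind b := Bool

Answer: b:=Bool e:=(d -> (a -> Bool))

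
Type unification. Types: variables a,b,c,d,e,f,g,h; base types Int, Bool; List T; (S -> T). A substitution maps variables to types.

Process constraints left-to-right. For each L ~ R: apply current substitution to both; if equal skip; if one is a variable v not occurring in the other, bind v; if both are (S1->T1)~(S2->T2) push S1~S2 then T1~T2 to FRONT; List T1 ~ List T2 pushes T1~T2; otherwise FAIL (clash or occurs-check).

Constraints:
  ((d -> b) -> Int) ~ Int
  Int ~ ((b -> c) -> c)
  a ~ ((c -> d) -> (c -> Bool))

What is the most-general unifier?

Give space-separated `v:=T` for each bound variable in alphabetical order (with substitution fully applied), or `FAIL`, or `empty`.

Answer: FAIL

Derivation:
step 1: unify ((d -> b) -> Int) ~ Int  [subst: {-} | 2 pending]
  clash: ((d -> b) -> Int) vs Int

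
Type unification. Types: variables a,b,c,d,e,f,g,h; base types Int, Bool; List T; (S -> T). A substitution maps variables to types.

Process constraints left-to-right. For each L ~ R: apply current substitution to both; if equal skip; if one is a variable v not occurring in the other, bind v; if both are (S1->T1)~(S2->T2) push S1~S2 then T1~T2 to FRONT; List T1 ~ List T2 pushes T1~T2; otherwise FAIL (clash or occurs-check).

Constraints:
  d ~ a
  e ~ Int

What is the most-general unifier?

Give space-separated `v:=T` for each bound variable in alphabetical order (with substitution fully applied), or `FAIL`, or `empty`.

step 1: unify d ~ a  [subst: {-} | 1 pending]
  bind d := a
step 2: unify e ~ Int  [subst: {d:=a} | 0 pending]
  bind e := Int

Answer: d:=a e:=Int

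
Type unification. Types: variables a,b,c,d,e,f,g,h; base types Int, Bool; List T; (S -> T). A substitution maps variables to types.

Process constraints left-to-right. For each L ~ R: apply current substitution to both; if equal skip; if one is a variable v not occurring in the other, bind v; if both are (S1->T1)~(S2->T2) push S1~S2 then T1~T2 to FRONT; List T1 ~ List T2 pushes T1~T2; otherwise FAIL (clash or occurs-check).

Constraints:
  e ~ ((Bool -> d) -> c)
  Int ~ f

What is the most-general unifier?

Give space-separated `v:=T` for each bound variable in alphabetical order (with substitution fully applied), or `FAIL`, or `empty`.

Answer: e:=((Bool -> d) -> c) f:=Int

Derivation:
step 1: unify e ~ ((Bool -> d) -> c)  [subst: {-} | 1 pending]
  bind e := ((Bool -> d) -> c)
step 2: unify Int ~ f  [subst: {e:=((Bool -> d) -> c)} | 0 pending]
  bind f := Int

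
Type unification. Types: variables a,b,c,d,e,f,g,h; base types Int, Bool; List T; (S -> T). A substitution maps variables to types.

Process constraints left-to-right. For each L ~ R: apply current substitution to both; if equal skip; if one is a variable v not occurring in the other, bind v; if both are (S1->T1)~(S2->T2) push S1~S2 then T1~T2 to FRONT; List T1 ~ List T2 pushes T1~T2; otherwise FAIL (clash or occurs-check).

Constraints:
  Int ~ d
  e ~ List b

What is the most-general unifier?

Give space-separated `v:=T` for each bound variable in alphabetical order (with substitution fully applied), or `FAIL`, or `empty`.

step 1: unify Int ~ d  [subst: {-} | 1 pending]
  bind d := Int
step 2: unify e ~ List b  [subst: {d:=Int} | 0 pending]
  bind e := List b

Answer: d:=Int e:=List b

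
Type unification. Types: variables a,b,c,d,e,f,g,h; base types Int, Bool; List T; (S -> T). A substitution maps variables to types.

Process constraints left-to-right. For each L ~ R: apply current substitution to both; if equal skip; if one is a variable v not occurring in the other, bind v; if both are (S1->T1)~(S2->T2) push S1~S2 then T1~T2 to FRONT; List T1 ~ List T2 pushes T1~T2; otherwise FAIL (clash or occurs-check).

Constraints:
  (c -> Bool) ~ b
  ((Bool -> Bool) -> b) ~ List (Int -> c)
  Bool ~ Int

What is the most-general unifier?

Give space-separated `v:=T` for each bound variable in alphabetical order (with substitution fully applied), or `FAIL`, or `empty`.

step 1: unify (c -> Bool) ~ b  [subst: {-} | 2 pending]
  bind b := (c -> Bool)
step 2: unify ((Bool -> Bool) -> (c -> Bool)) ~ List (Int -> c)  [subst: {b:=(c -> Bool)} | 1 pending]
  clash: ((Bool -> Bool) -> (c -> Bool)) vs List (Int -> c)

Answer: FAIL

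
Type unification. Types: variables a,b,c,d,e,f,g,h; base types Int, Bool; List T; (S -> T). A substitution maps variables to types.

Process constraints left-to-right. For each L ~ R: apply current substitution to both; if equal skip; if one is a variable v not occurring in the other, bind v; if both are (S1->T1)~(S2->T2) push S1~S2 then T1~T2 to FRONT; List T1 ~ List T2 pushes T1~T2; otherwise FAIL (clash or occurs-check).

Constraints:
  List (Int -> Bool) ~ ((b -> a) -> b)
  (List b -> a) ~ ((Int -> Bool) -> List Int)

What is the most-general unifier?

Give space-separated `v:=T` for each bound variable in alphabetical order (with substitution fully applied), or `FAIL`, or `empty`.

Answer: FAIL

Derivation:
step 1: unify List (Int -> Bool) ~ ((b -> a) -> b)  [subst: {-} | 1 pending]
  clash: List (Int -> Bool) vs ((b -> a) -> b)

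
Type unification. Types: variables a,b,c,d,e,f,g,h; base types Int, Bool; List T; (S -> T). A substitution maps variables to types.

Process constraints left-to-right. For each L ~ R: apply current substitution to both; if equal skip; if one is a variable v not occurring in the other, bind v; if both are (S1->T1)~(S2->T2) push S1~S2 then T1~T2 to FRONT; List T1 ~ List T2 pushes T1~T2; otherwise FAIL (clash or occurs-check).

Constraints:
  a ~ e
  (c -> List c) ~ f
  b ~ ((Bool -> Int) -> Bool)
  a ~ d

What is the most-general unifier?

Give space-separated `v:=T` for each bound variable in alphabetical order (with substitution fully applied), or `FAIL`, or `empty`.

Answer: a:=d b:=((Bool -> Int) -> Bool) e:=d f:=(c -> List c)

Derivation:
step 1: unify a ~ e  [subst: {-} | 3 pending]
  bind a := e
step 2: unify (c -> List c) ~ f  [subst: {a:=e} | 2 pending]
  bind f := (c -> List c)
step 3: unify b ~ ((Bool -> Int) -> Bool)  [subst: {a:=e, f:=(c -> List c)} | 1 pending]
  bind b := ((Bool -> Int) -> Bool)
step 4: unify e ~ d  [subst: {a:=e, f:=(c -> List c), b:=((Bool -> Int) -> Bool)} | 0 pending]
  bind e := d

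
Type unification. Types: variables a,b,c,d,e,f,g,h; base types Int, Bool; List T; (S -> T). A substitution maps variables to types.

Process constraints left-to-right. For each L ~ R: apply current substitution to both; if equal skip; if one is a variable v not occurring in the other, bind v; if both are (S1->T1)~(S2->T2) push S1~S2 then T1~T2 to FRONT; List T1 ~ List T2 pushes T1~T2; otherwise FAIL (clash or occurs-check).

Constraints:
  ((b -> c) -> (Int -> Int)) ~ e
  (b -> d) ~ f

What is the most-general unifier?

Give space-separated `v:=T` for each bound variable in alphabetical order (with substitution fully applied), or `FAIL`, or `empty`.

Answer: e:=((b -> c) -> (Int -> Int)) f:=(b -> d)

Derivation:
step 1: unify ((b -> c) -> (Int -> Int)) ~ e  [subst: {-} | 1 pending]
  bind e := ((b -> c) -> (Int -> Int))
step 2: unify (b -> d) ~ f  [subst: {e:=((b -> c) -> (Int -> Int))} | 0 pending]
  bind f := (b -> d)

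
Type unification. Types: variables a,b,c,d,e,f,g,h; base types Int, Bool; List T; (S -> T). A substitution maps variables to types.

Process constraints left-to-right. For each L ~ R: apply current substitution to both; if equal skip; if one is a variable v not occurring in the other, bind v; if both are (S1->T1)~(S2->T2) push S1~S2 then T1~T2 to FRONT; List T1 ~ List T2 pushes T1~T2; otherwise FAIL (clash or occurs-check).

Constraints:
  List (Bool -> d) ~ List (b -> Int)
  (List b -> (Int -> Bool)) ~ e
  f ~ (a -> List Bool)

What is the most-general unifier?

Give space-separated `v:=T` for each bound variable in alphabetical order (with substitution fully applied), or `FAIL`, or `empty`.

Answer: b:=Bool d:=Int e:=(List Bool -> (Int -> Bool)) f:=(a -> List Bool)

Derivation:
step 1: unify List (Bool -> d) ~ List (b -> Int)  [subst: {-} | 2 pending]
  -> decompose List: push (Bool -> d)~(b -> Int)
step 2: unify (Bool -> d) ~ (b -> Int)  [subst: {-} | 2 pending]
  -> decompose arrow: push Bool~b, d~Int
step 3: unify Bool ~ b  [subst: {-} | 3 pending]
  bind b := Bool
step 4: unify d ~ Int  [subst: {b:=Bool} | 2 pending]
  bind d := Int
step 5: unify (List Bool -> (Int -> Bool)) ~ e  [subst: {b:=Bool, d:=Int} | 1 pending]
  bind e := (List Bool -> (Int -> Bool))
step 6: unify f ~ (a -> List Bool)  [subst: {b:=Bool, d:=Int, e:=(List Bool -> (Int -> Bool))} | 0 pending]
  bind f := (a -> List Bool)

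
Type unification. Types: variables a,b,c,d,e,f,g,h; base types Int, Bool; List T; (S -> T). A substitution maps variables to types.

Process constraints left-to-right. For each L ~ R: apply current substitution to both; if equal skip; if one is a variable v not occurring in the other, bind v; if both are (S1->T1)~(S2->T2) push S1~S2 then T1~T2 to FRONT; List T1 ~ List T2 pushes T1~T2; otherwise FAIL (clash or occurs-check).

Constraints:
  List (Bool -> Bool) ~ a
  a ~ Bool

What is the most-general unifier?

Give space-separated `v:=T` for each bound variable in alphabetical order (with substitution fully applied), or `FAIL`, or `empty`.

step 1: unify List (Bool -> Bool) ~ a  [subst: {-} | 1 pending]
  bind a := List (Bool -> Bool)
step 2: unify List (Bool -> Bool) ~ Bool  [subst: {a:=List (Bool -> Bool)} | 0 pending]
  clash: List (Bool -> Bool) vs Bool

Answer: FAIL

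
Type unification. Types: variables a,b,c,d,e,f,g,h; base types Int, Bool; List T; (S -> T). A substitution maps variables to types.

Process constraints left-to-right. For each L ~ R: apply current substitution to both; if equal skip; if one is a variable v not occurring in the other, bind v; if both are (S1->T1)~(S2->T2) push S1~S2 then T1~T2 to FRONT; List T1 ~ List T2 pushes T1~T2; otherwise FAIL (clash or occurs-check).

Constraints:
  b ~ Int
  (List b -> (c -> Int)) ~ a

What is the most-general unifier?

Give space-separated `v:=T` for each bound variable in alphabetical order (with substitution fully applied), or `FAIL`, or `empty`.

Answer: a:=(List Int -> (c -> Int)) b:=Int

Derivation:
step 1: unify b ~ Int  [subst: {-} | 1 pending]
  bind b := Int
step 2: unify (List Int -> (c -> Int)) ~ a  [subst: {b:=Int} | 0 pending]
  bind a := (List Int -> (c -> Int))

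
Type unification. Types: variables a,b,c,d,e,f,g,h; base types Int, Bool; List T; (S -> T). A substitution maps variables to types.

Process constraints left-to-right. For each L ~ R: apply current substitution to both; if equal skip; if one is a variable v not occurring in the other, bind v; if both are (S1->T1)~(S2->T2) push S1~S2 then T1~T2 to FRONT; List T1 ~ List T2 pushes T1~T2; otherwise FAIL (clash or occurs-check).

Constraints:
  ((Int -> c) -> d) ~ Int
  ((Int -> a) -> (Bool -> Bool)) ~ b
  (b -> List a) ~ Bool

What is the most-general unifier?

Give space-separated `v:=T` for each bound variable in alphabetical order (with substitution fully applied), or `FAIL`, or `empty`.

Answer: FAIL

Derivation:
step 1: unify ((Int -> c) -> d) ~ Int  [subst: {-} | 2 pending]
  clash: ((Int -> c) -> d) vs Int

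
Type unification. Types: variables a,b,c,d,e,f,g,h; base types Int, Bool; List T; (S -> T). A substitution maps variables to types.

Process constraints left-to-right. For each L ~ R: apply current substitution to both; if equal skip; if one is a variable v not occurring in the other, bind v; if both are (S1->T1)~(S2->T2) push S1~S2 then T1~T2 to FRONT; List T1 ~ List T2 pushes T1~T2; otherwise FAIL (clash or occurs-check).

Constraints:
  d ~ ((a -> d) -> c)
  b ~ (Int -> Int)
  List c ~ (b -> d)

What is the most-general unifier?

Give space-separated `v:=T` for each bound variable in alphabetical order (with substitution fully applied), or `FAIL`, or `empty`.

Answer: FAIL

Derivation:
step 1: unify d ~ ((a -> d) -> c)  [subst: {-} | 2 pending]
  occurs-check fail: d in ((a -> d) -> c)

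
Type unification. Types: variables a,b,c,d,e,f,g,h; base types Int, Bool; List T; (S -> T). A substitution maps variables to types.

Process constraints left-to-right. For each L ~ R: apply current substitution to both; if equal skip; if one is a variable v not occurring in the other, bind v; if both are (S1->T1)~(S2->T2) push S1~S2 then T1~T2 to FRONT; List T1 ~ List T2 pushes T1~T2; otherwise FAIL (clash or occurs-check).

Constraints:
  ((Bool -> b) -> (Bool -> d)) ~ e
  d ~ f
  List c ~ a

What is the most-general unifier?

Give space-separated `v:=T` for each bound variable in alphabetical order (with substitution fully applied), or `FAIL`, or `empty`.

step 1: unify ((Bool -> b) -> (Bool -> d)) ~ e  [subst: {-} | 2 pending]
  bind e := ((Bool -> b) -> (Bool -> d))
step 2: unify d ~ f  [subst: {e:=((Bool -> b) -> (Bool -> d))} | 1 pending]
  bind d := f
step 3: unify List c ~ a  [subst: {e:=((Bool -> b) -> (Bool -> d)), d:=f} | 0 pending]
  bind a := List c

Answer: a:=List c d:=f e:=((Bool -> b) -> (Bool -> f))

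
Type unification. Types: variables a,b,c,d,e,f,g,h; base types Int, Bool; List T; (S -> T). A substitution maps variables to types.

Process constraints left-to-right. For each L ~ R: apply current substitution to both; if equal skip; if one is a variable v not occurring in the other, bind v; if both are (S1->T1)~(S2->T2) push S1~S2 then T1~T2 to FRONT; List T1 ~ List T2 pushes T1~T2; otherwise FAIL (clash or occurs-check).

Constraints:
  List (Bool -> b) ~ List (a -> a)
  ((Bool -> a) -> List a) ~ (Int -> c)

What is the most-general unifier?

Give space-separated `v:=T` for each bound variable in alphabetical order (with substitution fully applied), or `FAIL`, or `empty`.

step 1: unify List (Bool -> b) ~ List (a -> a)  [subst: {-} | 1 pending]
  -> decompose List: push (Bool -> b)~(a -> a)
step 2: unify (Bool -> b) ~ (a -> a)  [subst: {-} | 1 pending]
  -> decompose arrow: push Bool~a, b~a
step 3: unify Bool ~ a  [subst: {-} | 2 pending]
  bind a := Bool
step 4: unify b ~ Bool  [subst: {a:=Bool} | 1 pending]
  bind b := Bool
step 5: unify ((Bool -> Bool) -> List Bool) ~ (Int -> c)  [subst: {a:=Bool, b:=Bool} | 0 pending]
  -> decompose arrow: push (Bool -> Bool)~Int, List Bool~c
step 6: unify (Bool -> Bool) ~ Int  [subst: {a:=Bool, b:=Bool} | 1 pending]
  clash: (Bool -> Bool) vs Int

Answer: FAIL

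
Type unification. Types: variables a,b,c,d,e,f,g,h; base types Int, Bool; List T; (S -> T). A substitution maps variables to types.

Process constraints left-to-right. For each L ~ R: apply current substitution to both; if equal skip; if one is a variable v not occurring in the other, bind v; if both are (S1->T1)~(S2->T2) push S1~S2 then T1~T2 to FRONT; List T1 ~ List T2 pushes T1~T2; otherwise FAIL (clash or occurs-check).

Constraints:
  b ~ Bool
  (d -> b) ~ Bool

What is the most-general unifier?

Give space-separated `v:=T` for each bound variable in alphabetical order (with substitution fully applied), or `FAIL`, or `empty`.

Answer: FAIL

Derivation:
step 1: unify b ~ Bool  [subst: {-} | 1 pending]
  bind b := Bool
step 2: unify (d -> Bool) ~ Bool  [subst: {b:=Bool} | 0 pending]
  clash: (d -> Bool) vs Bool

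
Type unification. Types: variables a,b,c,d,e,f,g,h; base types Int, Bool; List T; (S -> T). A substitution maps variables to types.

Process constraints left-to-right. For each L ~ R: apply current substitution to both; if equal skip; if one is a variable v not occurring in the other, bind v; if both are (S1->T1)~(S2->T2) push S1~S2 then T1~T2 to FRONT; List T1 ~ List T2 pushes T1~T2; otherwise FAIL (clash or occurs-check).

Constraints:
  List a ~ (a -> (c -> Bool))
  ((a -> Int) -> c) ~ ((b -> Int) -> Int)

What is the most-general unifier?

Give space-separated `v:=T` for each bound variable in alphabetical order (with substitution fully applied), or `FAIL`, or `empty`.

Answer: FAIL

Derivation:
step 1: unify List a ~ (a -> (c -> Bool))  [subst: {-} | 1 pending]
  clash: List a vs (a -> (c -> Bool))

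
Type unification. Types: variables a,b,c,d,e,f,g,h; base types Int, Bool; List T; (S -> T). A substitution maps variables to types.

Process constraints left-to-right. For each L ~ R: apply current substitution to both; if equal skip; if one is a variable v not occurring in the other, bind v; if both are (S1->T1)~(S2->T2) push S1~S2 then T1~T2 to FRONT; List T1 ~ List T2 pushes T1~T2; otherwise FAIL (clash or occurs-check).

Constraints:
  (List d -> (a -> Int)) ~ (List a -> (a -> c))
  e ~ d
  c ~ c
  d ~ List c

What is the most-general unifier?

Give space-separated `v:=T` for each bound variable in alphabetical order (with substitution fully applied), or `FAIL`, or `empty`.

Answer: a:=List Int c:=Int d:=List Int e:=List Int

Derivation:
step 1: unify (List d -> (a -> Int)) ~ (List a -> (a -> c))  [subst: {-} | 3 pending]
  -> decompose arrow: push List d~List a, (a -> Int)~(a -> c)
step 2: unify List d ~ List a  [subst: {-} | 4 pending]
  -> decompose List: push d~a
step 3: unify d ~ a  [subst: {-} | 4 pending]
  bind d := a
step 4: unify (a -> Int) ~ (a -> c)  [subst: {d:=a} | 3 pending]
  -> decompose arrow: push a~a, Int~c
step 5: unify a ~ a  [subst: {d:=a} | 4 pending]
  -> identical, skip
step 6: unify Int ~ c  [subst: {d:=a} | 3 pending]
  bind c := Int
step 7: unify e ~ a  [subst: {d:=a, c:=Int} | 2 pending]
  bind e := a
step 8: unify Int ~ Int  [subst: {d:=a, c:=Int, e:=a} | 1 pending]
  -> identical, skip
step 9: unify a ~ List Int  [subst: {d:=a, c:=Int, e:=a} | 0 pending]
  bind a := List Int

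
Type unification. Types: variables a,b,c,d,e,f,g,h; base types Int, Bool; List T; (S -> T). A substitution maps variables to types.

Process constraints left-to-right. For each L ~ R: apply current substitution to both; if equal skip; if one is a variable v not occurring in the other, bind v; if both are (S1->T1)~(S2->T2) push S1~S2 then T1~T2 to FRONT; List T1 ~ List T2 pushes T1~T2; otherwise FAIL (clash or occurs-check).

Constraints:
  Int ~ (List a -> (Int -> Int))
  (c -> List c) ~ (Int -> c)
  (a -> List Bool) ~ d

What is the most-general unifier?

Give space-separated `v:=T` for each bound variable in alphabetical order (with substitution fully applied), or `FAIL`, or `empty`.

step 1: unify Int ~ (List a -> (Int -> Int))  [subst: {-} | 2 pending]
  clash: Int vs (List a -> (Int -> Int))

Answer: FAIL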